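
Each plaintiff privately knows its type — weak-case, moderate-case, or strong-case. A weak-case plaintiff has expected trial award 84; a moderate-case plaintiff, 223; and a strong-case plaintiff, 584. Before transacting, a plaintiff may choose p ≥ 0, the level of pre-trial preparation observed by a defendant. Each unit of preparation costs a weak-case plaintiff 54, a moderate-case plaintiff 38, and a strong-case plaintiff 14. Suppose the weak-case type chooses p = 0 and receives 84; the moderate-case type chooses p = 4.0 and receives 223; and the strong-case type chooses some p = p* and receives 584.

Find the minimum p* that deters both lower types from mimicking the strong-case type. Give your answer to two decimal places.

Weak-case type (on-path payoff 84) won't mimic when 84 ≥ 584 − 54·p*, i.e. p* ≥ 9.26.
Moderate-case type (on-path payoff 223 − 38×4.0 = 71) won't mimic when 71 ≥ 584 − 38·p*, i.e. p* ≥ 13.50.
Both must hold, so p* = max(9.26, 13.50) = 13.50. The moderate-case type's constraint binds.

13.50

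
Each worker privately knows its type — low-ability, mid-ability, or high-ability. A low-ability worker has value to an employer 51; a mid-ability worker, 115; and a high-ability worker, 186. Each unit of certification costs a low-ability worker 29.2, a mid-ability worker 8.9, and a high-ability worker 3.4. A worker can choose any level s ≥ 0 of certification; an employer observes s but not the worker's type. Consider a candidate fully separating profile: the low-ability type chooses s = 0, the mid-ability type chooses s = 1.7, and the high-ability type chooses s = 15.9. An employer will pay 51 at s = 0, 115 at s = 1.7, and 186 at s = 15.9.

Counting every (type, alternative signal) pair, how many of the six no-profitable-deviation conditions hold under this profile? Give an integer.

5

Low-ability (own payoff 51): to s=1.7 gives 115 − 29.2×1.7 = 65.36 → profitable ✗; to s=15.9 gives 186 − 29.2×15.9 = -278.28 → no gain ✓.
Mid-ability (own payoff 115 − 8.9×1.7 = 99.87): to s=0 gives 51 → no gain ✓; to s=15.9 gives 186 − 8.9×15.9 = 44.49 → no gain ✓.
High-ability (own payoff 186 − 3.4×15.9 = 131.94): to s=0 gives 51 → no gain ✓; to s=1.7 gives 115 − 3.4×1.7 = 109.22 → no gain ✓.
5 of the 6 constraints hold; not an equilibrium.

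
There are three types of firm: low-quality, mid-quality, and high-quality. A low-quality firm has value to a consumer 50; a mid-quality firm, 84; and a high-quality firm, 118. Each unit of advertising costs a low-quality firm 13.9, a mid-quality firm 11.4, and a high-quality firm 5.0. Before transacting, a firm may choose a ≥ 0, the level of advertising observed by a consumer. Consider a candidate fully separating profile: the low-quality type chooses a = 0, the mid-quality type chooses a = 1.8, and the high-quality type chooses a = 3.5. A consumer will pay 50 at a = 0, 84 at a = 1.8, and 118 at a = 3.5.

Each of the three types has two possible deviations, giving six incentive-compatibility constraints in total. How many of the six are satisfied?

Low-quality (own payoff 50): to a=1.8 gives 84 − 13.9×1.8 = 58.98 → profitable ✗; to a=3.5 gives 118 − 13.9×3.5 = 69.35 → profitable ✗.
Mid-quality (own payoff 84 − 11.4×1.8 = 63.48): to a=0 gives 50 → no gain ✓; to a=3.5 gives 118 − 11.4×3.5 = 78.1 → profitable ✗.
High-quality (own payoff 118 − 5.0×3.5 = 100.5): to a=0 gives 50 → no gain ✓; to a=1.8 gives 84 − 5.0×1.8 = 75 → no gain ✓.
3 of the 6 constraints hold; not an equilibrium.

3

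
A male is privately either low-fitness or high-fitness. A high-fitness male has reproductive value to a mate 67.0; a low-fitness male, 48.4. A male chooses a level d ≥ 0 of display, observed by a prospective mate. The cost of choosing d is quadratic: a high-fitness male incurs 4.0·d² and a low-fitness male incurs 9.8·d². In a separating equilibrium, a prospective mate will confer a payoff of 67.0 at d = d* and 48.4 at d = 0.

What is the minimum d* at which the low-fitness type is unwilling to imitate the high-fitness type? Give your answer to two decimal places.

1.38

The low-fitness type at d = 0 receives 48.4; imitating at d* yields 67.0 − 9.8·d*².
Indifference: 48.4 = 67.0 − 9.8·d*², so d*² = (67.0 − 48.4) / 9.8 ≈ 1.8980.
d* = √1.8980 ≈ 1.38.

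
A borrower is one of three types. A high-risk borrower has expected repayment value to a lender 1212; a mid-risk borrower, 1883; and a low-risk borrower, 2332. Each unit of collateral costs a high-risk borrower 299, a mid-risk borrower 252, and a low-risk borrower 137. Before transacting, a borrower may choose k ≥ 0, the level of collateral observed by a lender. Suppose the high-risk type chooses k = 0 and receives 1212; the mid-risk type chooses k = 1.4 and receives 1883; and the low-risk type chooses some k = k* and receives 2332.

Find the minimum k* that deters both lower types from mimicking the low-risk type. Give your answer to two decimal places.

High-risk type (on-path payoff 1212) won't mimic when 1212 ≥ 2332 − 299·k*, i.e. k* ≥ 3.75.
Mid-risk type (on-path payoff 1883 − 252×1.4 = 1530.2) won't mimic when 1530.2 ≥ 2332 − 252·k*, i.e. k* ≥ 3.18.
Both must hold, so k* = max(3.75, 3.18) = 3.75. The high-risk type's constraint binds.

3.75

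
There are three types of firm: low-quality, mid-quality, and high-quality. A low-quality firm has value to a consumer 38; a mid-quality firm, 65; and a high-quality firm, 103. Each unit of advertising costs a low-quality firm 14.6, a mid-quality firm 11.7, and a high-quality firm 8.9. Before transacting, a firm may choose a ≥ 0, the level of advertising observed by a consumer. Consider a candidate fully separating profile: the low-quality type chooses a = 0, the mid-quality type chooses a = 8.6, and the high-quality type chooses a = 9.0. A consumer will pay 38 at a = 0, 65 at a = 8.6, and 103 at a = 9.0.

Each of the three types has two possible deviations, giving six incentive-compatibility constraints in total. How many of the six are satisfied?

3

High-quality (own payoff 103 − 8.9×9.0 = 22.9): to a=0 gives 38 → profitable ✗; to a=8.6 gives 65 − 8.9×8.6 = -11.54 → no gain ✓.
Low-quality (own payoff 38): to a=8.6 gives 65 − 14.6×8.6 = -60.56 → no gain ✓; to a=9.0 gives 103 − 14.6×9.0 = -28.4 → no gain ✓.
Mid-quality (own payoff 65 − 11.7×8.6 = -35.62): to a=0 gives 38 → profitable ✗; to a=9.0 gives 103 − 11.7×9.0 = -2.3 → profitable ✗.
3 of the 6 constraints hold; not an equilibrium.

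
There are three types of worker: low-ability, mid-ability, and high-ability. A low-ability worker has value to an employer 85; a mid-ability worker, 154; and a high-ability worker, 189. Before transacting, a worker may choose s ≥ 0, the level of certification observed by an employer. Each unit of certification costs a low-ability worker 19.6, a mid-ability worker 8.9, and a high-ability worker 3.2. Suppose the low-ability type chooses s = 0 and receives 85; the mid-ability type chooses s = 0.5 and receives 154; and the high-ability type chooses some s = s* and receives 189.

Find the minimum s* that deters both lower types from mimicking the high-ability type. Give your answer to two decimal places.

Low-ability type (on-path payoff 85) won't mimic when 85 ≥ 189 − 19.6·s*, i.e. s* ≥ 5.31.
Mid-ability type (on-path payoff 154 − 8.9×0.5 = 149.55) won't mimic when 149.55 ≥ 189 − 8.9·s*, i.e. s* ≥ 4.43.
Both must hold, so s* = max(5.31, 4.43) = 5.31. The low-ability type's constraint binds.

5.31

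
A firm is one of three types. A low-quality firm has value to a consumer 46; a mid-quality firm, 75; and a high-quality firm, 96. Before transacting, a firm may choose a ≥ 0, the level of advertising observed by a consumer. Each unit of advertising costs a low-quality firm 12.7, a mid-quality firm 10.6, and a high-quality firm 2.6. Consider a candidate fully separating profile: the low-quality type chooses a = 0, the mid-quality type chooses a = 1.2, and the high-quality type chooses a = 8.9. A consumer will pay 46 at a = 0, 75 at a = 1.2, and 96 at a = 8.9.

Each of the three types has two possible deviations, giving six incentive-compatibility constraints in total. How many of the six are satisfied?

Low-quality (own payoff 46): to a=1.2 gives 75 − 12.7×1.2 = 59.76 → profitable ✗; to a=8.9 gives 96 − 12.7×8.9 = -17.03 → no gain ✓.
Mid-quality (own payoff 75 − 10.6×1.2 = 62.28): to a=0 gives 46 → no gain ✓; to a=8.9 gives 96 − 10.6×8.9 = 1.66 → no gain ✓.
High-quality (own payoff 96 − 2.6×8.9 = 72.86): to a=0 gives 46 → no gain ✓; to a=1.2 gives 75 − 2.6×1.2 = 71.88 → no gain ✓.
5 of the 6 constraints hold; not an equilibrium.

5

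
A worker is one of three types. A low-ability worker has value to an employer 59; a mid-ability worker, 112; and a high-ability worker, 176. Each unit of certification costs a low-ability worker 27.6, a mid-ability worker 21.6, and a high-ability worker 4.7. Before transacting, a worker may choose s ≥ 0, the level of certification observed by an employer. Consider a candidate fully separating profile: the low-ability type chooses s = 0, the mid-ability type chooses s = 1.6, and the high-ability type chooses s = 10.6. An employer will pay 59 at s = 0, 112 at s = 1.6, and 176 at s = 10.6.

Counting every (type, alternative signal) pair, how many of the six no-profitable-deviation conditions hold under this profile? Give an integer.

5

High-ability (own payoff 176 − 4.7×10.6 = 126.18): to s=0 gives 59 → no gain ✓; to s=1.6 gives 112 − 4.7×1.6 = 104.48 → no gain ✓.
Mid-ability (own payoff 112 − 21.6×1.6 = 77.44): to s=0 gives 59 → no gain ✓; to s=10.6 gives 176 − 21.6×10.6 = -52.96 → no gain ✓.
Low-ability (own payoff 59): to s=1.6 gives 112 − 27.6×1.6 = 67.84 → profitable ✗; to s=10.6 gives 176 − 27.6×10.6 = -116.56 → no gain ✓.
5 of the 6 constraints hold; not an equilibrium.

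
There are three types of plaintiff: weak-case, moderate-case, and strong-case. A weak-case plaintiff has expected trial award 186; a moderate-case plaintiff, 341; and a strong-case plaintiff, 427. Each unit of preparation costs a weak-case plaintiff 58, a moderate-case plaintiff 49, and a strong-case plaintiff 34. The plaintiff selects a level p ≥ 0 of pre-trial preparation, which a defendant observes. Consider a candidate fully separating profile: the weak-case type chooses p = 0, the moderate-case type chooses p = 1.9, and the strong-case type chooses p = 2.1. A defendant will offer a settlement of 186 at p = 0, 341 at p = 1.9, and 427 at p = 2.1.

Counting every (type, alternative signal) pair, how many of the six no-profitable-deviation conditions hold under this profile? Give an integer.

Weak-case (own payoff 186): to p=1.9 gives 341 − 58×1.9 = 230.8 → profitable ✗; to p=2.1 gives 427 − 58×2.1 = 305.2 → profitable ✗.
Moderate-case (own payoff 341 − 49×1.9 = 247.9): to p=0 gives 186 → no gain ✓; to p=2.1 gives 427 − 49×2.1 = 324.1 → profitable ✗.
Strong-case (own payoff 427 − 34×2.1 = 355.6): to p=0 gives 186 → no gain ✓; to p=1.9 gives 341 − 34×1.9 = 276.4 → no gain ✓.
3 of the 6 constraints hold; not an equilibrium.

3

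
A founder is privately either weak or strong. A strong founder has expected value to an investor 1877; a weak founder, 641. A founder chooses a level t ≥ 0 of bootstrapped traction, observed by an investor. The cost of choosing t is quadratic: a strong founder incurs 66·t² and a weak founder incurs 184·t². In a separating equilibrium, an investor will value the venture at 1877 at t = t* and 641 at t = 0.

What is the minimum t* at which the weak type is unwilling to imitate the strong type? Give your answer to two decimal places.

2.59

The weak type at t = 0 receives 641; imitating at t* yields 1877 − 184·t*².
Indifference: 641 = 1877 − 184·t*², so t*² = (1877 − 641) / 184 ≈ 6.7174.
t* = √6.7174 ≈ 2.59.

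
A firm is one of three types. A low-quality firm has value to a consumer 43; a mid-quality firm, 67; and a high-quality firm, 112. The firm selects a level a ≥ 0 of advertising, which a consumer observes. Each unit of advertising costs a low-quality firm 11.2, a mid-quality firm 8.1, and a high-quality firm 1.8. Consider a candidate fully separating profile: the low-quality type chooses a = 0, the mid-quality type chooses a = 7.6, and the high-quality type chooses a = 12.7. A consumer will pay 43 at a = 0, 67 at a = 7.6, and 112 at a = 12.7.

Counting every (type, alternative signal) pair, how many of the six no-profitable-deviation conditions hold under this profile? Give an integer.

High-quality (own payoff 112 − 1.8×12.7 = 89.14): to a=0 gives 43 → no gain ✓; to a=7.6 gives 67 − 1.8×7.6 = 53.32 → no gain ✓.
Low-quality (own payoff 43): to a=7.6 gives 67 − 11.2×7.6 = -18.12 → no gain ✓; to a=12.7 gives 112 − 11.2×12.7 = -30.24 → no gain ✓.
Mid-quality (own payoff 67 − 8.1×7.6 = 5.44): to a=0 gives 43 → profitable ✗; to a=12.7 gives 112 − 8.1×12.7 = 9.13 → profitable ✗.
4 of the 6 constraints hold; not an equilibrium.

4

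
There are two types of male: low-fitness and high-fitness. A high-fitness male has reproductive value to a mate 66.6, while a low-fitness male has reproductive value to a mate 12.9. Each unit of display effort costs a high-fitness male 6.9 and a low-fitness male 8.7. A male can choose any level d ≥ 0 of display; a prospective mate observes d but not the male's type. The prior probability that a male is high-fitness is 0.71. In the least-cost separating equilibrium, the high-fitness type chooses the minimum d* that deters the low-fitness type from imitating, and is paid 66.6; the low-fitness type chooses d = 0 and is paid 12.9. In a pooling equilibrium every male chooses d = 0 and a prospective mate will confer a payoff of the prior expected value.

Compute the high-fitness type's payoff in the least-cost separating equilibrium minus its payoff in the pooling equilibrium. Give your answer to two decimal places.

Least-cost separating signal: d* solves 12.9 = 66.6 − 8.7·d*, so d* = (66.6 − 12.9)/8.7 ≈ 6.1724.
High-fitness type's separating payoff: 66.6 − 6.9 × d* = 66.6 − 6.9 × (66.6 − 12.9)/8.7 = 66.6 − 370.53/8.7 ≈ 24.0103.
Pooling payoff: 0.71 × 66.6 + 0.29 × 12.9 = 51.027.
Difference: 24.0103 − 51.027 = -27.0167, i.e. -27.02 to two decimal places.
The high-fitness type would prefer the pooling outcome.

-27.02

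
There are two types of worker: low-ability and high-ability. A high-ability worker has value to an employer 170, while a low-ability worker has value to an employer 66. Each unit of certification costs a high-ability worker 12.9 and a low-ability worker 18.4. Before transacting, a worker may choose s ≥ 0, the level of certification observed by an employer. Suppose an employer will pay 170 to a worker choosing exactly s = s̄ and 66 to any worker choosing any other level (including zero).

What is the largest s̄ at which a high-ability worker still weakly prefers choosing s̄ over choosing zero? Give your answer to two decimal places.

Choosing s̄ yields the high-ability type 170 − 12.9·s̄; choosing zero yields 66.
The high-ability type is indifferent at 170 − 12.9·s̄ = 66, i.e. s̄ = (170 − 66) / 12.9 ≈ 8.06.
For any s̄ above 8.06 the high-ability type would rather pool at zero, so separation collapses.

8.06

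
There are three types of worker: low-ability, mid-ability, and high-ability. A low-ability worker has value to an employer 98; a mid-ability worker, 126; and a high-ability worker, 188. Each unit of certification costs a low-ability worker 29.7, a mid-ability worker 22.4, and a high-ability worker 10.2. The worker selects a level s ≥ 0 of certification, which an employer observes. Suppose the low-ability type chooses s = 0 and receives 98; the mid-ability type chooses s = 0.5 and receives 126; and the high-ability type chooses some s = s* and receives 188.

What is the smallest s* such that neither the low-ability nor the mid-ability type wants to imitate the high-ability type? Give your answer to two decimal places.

3.27

Low-ability type (on-path payoff 98) won't mimic when 98 ≥ 188 − 29.7·s*, i.e. s* ≥ 3.03.
Mid-ability type (on-path payoff 126 − 22.4×0.5 = 114.8) won't mimic when 114.8 ≥ 188 − 22.4·s*, i.e. s* ≥ 3.27.
Both must hold, so s* = max(3.03, 3.27) = 3.27. The mid-ability type's constraint binds.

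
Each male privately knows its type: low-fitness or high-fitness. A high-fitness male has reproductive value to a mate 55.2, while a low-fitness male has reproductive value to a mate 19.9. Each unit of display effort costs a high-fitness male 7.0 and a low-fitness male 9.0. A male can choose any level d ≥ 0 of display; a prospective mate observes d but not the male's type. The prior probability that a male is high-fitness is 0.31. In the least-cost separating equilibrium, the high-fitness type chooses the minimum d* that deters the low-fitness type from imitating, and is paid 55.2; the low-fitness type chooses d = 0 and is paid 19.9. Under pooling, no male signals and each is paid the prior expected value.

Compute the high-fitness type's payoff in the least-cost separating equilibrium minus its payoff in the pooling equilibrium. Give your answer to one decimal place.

Least-cost separating signal: d* solves 19.9 = 55.2 − 9.0·d*, so d* = (55.2 − 19.9)/9.0 ≈ 3.9222.
High-fitness type's separating payoff: 55.2 − 7.0 × d* = 55.2 − 7.0 × (55.2 − 19.9)/9.0 = 55.2 − 247.1/9.0 ≈ 27.744.
Pooling payoff: 0.31 × 55.2 + 0.69 × 19.9 = 30.843.
Difference: 27.744 − 30.843 = -3.099, i.e. -3.1 to one decimal place.
The high-fitness type would prefer the pooling outcome.

-3.1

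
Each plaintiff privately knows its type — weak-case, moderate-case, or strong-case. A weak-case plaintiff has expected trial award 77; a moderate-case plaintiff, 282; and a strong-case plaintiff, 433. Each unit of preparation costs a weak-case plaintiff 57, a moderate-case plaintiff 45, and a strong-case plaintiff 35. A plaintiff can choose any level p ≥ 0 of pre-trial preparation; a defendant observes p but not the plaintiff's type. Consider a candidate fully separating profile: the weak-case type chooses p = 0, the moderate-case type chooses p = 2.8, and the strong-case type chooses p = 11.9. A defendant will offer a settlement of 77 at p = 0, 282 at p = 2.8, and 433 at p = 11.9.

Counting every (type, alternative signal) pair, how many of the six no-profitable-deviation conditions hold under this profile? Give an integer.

Moderate-case (own payoff 282 − 45×2.8 = 156): to p=0 gives 77 → no gain ✓; to p=11.9 gives 433 − 45×11.9 = -102.5 → no gain ✓.
Strong-case (own payoff 433 − 35×11.9 = 16.5): to p=0 gives 77 → profitable ✗; to p=2.8 gives 282 − 35×2.8 = 184 → profitable ✗.
Weak-case (own payoff 77): to p=2.8 gives 282 − 57×2.8 = 122.4 → profitable ✗; to p=11.9 gives 433 − 57×11.9 = -245.3 → no gain ✓.
3 of the 6 constraints hold; not an equilibrium.

3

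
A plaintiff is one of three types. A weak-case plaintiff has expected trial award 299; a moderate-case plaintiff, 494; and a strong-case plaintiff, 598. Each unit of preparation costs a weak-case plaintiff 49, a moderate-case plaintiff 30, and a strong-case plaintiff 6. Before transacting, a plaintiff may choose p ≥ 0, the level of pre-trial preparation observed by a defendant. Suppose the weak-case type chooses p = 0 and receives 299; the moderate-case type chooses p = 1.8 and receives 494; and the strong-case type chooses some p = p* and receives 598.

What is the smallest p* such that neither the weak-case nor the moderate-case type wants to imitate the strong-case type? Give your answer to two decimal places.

Moderate-case type (on-path payoff 494 − 30×1.8 = 440) won't mimic when 440 ≥ 598 − 30·p*, i.e. p* ≥ 5.27.
Weak-case type (on-path payoff 299) won't mimic when 299 ≥ 598 − 49·p*, i.e. p* ≥ 6.10.
Both must hold, so p* = max(6.10, 5.27) = 6.10. The weak-case type's constraint binds.

6.10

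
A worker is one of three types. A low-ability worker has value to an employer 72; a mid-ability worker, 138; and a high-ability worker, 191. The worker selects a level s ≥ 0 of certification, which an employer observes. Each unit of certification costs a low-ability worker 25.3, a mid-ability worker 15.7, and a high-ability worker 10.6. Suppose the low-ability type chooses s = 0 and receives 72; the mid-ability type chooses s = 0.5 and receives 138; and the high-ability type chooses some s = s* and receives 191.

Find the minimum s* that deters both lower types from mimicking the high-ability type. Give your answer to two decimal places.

Mid-ability type (on-path payoff 138 − 15.7×0.5 = 130.15) won't mimic when 130.15 ≥ 191 − 15.7·s*, i.e. s* ≥ 3.88.
Low-ability type (on-path payoff 72) won't mimic when 72 ≥ 191 − 25.3·s*, i.e. s* ≥ 4.70.
Both must hold, so s* = max(4.70, 3.88) = 4.70. The low-ability type's constraint binds.

4.70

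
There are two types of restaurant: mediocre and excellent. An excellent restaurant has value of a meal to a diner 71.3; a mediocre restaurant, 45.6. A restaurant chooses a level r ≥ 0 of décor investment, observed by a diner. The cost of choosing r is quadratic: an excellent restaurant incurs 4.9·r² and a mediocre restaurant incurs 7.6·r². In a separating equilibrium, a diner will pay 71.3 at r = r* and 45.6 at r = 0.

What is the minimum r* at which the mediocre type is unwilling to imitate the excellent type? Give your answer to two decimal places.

1.84

The mediocre type at r = 0 receives 45.6; imitating at r* yields 71.3 − 7.6·r*².
Indifference: 45.6 = 71.3 − 7.6·r*², so r*² = (71.3 − 45.6) / 7.6 ≈ 3.3816.
r* = √3.3816 ≈ 1.84.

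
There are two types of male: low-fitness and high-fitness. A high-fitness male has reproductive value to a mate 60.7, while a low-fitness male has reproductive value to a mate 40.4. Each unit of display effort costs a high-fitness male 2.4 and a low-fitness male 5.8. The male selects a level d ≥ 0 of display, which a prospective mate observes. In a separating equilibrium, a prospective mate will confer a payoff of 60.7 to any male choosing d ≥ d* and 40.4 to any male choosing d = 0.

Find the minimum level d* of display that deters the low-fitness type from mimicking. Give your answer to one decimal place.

3.5

A low-fitness male choosing d = 0 receives 40.4.
Imitating at d* instead would pay 60.7 at cost 5.8·d*, netting 60.7 − 5.8·d*.
Indifference: 40.4 = 60.7 − 5.8·d*, so d* = (60.7 − 40.4) / 5.8 = 3.5.
This is the low-fitness type's binding incentive-compatibility constraint; any d ≥ 3.5 sustains separation on that side.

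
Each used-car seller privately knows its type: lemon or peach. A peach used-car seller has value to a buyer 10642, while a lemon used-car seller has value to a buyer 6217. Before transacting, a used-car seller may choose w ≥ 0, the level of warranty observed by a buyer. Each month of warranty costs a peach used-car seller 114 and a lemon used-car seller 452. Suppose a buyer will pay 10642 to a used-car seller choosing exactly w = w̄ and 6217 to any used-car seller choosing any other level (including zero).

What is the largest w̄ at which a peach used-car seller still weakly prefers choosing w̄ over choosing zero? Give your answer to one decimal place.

38.8

Choosing w̄ yields the peach type 10642 − 114·w̄; choosing zero yields 6217.
The peach type is indifferent at 10642 − 114·w̄ = 6217, i.e. w̄ = (10642 − 6217) / 114 ≈ 38.8.
For any w̄ above 38.8 the peach type would rather pool at zero, so separation collapses.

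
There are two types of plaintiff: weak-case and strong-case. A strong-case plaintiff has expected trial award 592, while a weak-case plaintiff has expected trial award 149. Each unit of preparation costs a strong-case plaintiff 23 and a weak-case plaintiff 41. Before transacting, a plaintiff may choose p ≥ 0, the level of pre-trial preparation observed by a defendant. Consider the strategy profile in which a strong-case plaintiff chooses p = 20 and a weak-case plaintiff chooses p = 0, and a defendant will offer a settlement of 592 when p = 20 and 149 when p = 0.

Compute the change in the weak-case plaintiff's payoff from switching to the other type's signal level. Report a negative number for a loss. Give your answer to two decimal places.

Playing p = 0 the weak-case plaintiff receives 149.
Deviating to p = 20 brings payment 592 at cost 41 × 20 = 820, netting -228.
Gain from deviating: -228 − 149 = -377.00.
The gain is negative, so the weak-case type's incentive-compatibility constraint is satisfied.

-377.00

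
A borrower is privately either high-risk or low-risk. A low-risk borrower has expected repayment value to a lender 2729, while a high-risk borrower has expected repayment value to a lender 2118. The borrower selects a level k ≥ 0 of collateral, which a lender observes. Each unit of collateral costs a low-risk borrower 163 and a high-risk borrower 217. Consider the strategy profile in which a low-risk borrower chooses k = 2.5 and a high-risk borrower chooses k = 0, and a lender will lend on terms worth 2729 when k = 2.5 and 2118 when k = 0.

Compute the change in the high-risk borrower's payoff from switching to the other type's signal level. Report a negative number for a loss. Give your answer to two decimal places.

Playing k = 0 the high-risk borrower receives 2118.
Deviating to k = 2.5 brings payment 2729 at cost 217 × 2.5 = 542.5, netting 2186.5.
Gain from deviating: 2186.5 − 2118 = 68.50.
The gain is positive, so the high-risk type's incentive-compatibility constraint is violated — this profile is not a separating equilibrium.

68.50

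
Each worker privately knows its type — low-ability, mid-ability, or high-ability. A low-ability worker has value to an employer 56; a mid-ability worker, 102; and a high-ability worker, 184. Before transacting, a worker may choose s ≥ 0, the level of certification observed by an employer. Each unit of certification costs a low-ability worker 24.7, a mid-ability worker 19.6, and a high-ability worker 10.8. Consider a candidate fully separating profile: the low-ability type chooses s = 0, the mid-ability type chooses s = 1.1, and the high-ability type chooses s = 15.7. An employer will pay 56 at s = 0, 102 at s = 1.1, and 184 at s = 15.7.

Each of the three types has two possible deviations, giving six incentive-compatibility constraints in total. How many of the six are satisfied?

3

Mid-ability (own payoff 102 − 19.6×1.1 = 80.44): to s=0 gives 56 → no gain ✓; to s=15.7 gives 184 − 19.6×15.7 = -123.72 → no gain ✓.
High-ability (own payoff 184 − 10.8×15.7 = 14.44): to s=0 gives 56 → profitable ✗; to s=1.1 gives 102 − 10.8×1.1 = 90.12 → profitable ✗.
Low-ability (own payoff 56): to s=1.1 gives 102 − 24.7×1.1 = 74.83 → profitable ✗; to s=15.7 gives 184 − 24.7×15.7 = -203.79 → no gain ✓.
3 of the 6 constraints hold; not an equilibrium.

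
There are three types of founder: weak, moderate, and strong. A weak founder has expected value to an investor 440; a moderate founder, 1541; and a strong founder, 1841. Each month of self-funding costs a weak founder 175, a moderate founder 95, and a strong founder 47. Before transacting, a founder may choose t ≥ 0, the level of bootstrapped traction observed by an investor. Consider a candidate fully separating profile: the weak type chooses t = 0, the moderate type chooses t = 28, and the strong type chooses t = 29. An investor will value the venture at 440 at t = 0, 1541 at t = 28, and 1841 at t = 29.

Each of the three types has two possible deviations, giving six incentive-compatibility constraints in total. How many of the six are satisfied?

Moderate (own payoff 1541 − 95×28 = -1119): to t=0 gives 440 → profitable ✗; to t=29 gives 1841 − 95×29 = -914 → profitable ✗.
Strong (own payoff 1841 − 47×29 = 478): to t=0 gives 440 → no gain ✓; to t=28 gives 1541 − 47×28 = 225 → no gain ✓.
Weak (own payoff 440): to t=28 gives 1541 − 175×28 = -3359 → no gain ✓; to t=29 gives 1841 − 175×29 = -3234 → no gain ✓.
4 of the 6 constraints hold; not an equilibrium.

4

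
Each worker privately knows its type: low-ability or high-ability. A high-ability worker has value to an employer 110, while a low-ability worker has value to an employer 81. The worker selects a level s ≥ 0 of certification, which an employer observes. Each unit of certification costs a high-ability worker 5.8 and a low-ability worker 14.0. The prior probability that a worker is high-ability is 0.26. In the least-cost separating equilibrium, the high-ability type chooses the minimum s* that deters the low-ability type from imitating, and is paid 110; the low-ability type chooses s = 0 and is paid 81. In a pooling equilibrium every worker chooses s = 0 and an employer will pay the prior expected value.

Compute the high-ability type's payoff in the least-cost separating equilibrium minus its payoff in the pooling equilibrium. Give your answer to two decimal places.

9.45

Least-cost separating signal: s* solves 81 = 110 − 14.0·s*, so s* = (110 − 81)/14.0 ≈ 2.0714.
High-ability type's separating payoff: 110 − 5.8 × s* = 110 − 5.8 × (110 − 81)/14.0 = 110 − 168.2/14.0 ≈ 97.9857.
Pooling payoff: 0.26 × 110 + 0.74 × 81 = 88.54.
Difference: 97.9857 − 88.54 = 9.4457, i.e. 9.45 to two decimal places.
The high-ability type prefers to separate.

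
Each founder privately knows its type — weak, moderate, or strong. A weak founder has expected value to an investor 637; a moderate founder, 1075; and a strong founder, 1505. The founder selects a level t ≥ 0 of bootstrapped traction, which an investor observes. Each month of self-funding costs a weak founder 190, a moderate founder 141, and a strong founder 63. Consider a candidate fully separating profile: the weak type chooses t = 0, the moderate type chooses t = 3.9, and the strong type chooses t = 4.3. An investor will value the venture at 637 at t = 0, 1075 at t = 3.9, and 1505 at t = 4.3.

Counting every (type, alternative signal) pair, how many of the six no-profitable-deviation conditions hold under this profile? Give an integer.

3

Strong (own payoff 1505 − 63×4.3 = 1234.1): to t=0 gives 637 → no gain ✓; to t=3.9 gives 1075 − 63×3.9 = 829.3 → no gain ✓.
Moderate (own payoff 1075 − 141×3.9 = 525.1): to t=0 gives 637 → profitable ✗; to t=4.3 gives 1505 − 141×4.3 = 898.7 → profitable ✗.
Weak (own payoff 637): to t=3.9 gives 1075 − 190×3.9 = 334 → no gain ✓; to t=4.3 gives 1505 − 190×4.3 = 688 → profitable ✗.
3 of the 6 constraints hold; not an equilibrium.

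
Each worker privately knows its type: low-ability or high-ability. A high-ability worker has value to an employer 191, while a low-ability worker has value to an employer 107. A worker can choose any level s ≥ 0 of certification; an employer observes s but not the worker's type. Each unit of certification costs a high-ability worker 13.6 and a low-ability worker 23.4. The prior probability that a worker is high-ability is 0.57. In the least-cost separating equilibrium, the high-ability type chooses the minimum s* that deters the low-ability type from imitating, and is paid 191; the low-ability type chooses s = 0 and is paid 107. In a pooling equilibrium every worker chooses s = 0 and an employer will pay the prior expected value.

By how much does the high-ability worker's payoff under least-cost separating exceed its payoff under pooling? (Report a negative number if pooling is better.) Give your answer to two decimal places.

-12.70

Least-cost separating signal: s* solves 107 = 191 − 23.4·s*, so s* = (191 − 107)/23.4 ≈ 3.5897.
High-ability type's separating payoff: 191 − 13.6 × s* = 191 − 13.6 × (191 − 107)/23.4 = 191 − 1142.4/23.4 ≈ 142.1795.
Pooling payoff: 0.57 × 191 + 0.43 × 107 = 154.88.
Difference: 142.1795 − 154.88 = -12.7005, i.e. -12.70 to two decimal places.
The high-ability type would prefer the pooling outcome.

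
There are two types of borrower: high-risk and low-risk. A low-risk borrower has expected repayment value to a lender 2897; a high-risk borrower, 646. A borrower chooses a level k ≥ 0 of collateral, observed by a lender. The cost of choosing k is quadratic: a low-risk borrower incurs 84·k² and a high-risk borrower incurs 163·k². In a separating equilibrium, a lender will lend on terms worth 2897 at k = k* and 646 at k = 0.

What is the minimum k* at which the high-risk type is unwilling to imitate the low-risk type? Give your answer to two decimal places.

The high-risk type at k = 0 receives 646; imitating at k* yields 2897 − 163·k*².
Indifference: 646 = 2897 − 163·k*², so k*² = (2897 − 646) / 163 ≈ 13.8098.
k* = √13.8098 ≈ 3.72.

3.72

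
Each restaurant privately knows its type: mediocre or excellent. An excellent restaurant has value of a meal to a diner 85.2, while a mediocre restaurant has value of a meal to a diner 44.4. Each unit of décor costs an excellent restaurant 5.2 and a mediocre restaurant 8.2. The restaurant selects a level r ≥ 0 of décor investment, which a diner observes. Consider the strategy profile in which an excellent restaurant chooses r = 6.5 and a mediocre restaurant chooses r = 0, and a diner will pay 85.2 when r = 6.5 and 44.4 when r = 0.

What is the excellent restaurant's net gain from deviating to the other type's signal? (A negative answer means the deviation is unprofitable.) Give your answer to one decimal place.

Playing r = 6.5 the excellent restaurant receives 85.2 − 5.2 × 6.5 = 51.4.
Deviating to r = 0 yields 44.4 instead.
Gain from deviating: 44.4 − 51.4 = -7.0.
The gain is negative, so the excellent type's incentive-compatibility constraint is satisfied.

-7.0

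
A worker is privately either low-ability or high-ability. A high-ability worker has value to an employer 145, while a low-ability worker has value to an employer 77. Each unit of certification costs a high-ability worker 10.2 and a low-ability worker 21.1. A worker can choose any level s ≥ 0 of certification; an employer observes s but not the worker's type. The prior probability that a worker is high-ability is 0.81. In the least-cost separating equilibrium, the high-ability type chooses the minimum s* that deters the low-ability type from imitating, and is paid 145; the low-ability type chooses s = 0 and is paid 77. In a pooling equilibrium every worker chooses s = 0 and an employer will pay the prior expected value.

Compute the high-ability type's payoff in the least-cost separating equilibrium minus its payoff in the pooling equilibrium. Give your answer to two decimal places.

-19.95

Least-cost separating signal: s* solves 77 = 145 − 21.1·s*, so s* = (145 − 77)/21.1 ≈ 3.2227.
High-ability type's separating payoff: 145 − 10.2 × s* = 145 − 10.2 × (145 − 77)/21.1 = 145 − 693.6/21.1 ≈ 112.1280.
Pooling payoff: 0.81 × 145 + 0.19 × 77 = 132.08.
Difference: 112.1280 − 132.08 = -19.952, i.e. -19.95 to two decimal places.
The high-ability type would prefer the pooling outcome.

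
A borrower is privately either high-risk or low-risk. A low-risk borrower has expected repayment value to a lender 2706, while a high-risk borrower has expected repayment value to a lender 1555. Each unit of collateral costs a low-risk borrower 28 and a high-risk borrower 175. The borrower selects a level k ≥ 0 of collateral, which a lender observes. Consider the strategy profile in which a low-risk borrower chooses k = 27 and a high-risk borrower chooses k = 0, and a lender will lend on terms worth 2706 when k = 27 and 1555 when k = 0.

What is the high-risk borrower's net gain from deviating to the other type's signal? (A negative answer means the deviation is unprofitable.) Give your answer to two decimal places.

-3574.00

Playing k = 0 the high-risk borrower receives 1555.
Deviating to k = 27 brings payment 2706 at cost 175 × 27 = 4725, netting -2019.
Gain from deviating: -2019 − 1555 = -3574.00.
The gain is negative, so the high-risk type's incentive-compatibility constraint is satisfied.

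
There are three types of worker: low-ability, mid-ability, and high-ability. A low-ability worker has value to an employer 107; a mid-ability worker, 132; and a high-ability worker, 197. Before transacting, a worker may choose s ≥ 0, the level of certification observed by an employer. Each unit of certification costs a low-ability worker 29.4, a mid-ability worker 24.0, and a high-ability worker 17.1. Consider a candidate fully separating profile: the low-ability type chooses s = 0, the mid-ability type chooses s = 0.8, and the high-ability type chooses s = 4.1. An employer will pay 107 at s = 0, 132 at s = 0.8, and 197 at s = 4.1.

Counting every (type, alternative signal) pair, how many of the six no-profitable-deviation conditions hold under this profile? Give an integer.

Low-ability (own payoff 107): to s=0.8 gives 132 − 29.4×0.8 = 108.48 → profitable ✗; to s=4.1 gives 197 − 29.4×4.1 = 76.46 → no gain ✓.
High-ability (own payoff 197 − 17.1×4.1 = 126.89): to s=0 gives 107 → no gain ✓; to s=0.8 gives 132 − 17.1×0.8 = 118.32 → no gain ✓.
Mid-ability (own payoff 132 − 24.0×0.8 = 112.8): to s=0 gives 107 → no gain ✓; to s=4.1 gives 197 − 24.0×4.1 = 98.6 → no gain ✓.
5 of the 6 constraints hold; not an equilibrium.

5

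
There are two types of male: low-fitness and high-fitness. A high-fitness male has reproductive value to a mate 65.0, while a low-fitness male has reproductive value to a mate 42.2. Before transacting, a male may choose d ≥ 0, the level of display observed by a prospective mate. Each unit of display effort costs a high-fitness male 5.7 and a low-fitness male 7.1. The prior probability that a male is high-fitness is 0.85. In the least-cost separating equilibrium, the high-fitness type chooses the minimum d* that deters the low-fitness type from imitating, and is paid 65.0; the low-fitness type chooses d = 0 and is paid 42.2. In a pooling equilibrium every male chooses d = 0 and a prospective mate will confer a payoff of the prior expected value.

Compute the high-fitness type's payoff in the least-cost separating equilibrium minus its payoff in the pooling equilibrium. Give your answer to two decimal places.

Least-cost separating signal: d* solves 42.2 = 65.0 − 7.1·d*, so d* = (65.0 − 42.2)/7.1 ≈ 3.2113.
High-fitness type's separating payoff: 65.0 − 5.7 × d* = 65.0 − 5.7 × (65.0 − 42.2)/7.1 = 65.0 − 129.96/7.1 ≈ 46.6958.
Pooling payoff: 0.85 × 65.0 + 0.15 × 42.2 = 61.58.
Difference: 46.6958 − 61.58 = -14.8842, i.e. -14.88 to two decimal places.
The high-fitness type would prefer the pooling outcome.

-14.88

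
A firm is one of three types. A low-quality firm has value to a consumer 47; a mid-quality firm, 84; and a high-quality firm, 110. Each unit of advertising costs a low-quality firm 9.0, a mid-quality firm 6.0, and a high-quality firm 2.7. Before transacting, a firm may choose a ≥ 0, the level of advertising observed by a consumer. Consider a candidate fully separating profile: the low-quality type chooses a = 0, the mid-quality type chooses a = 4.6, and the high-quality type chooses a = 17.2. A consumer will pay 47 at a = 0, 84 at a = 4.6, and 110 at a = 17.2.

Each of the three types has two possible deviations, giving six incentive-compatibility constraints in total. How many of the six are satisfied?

Low-quality (own payoff 47): to a=4.6 gives 84 − 9.0×4.6 = 42.6 → no gain ✓; to a=17.2 gives 110 − 9.0×17.2 = -44.8 → no gain ✓.
Mid-quality (own payoff 84 − 6.0×4.6 = 56.4): to a=0 gives 47 → no gain ✓; to a=17.2 gives 110 − 6.0×17.2 = 6.8 → no gain ✓.
High-quality (own payoff 110 − 2.7×17.2 = 63.56): to a=0 gives 47 → no gain ✓; to a=4.6 gives 84 − 2.7×4.6 = 71.58 → profitable ✗.
5 of the 6 constraints hold; not an equilibrium.

5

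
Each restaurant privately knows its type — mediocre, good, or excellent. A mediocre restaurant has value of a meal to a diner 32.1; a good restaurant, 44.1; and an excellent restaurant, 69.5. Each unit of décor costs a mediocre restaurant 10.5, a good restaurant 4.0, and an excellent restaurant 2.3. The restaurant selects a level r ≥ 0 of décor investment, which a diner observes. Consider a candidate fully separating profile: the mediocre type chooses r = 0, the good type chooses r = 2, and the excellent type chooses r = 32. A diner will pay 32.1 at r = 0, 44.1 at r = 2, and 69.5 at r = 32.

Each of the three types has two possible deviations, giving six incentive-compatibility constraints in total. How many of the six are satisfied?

Mediocre (own payoff 32.1): to r=2 gives 44.1 − 10.5×2 = 23.1 → no gain ✓; to r=32 gives 69.5 − 10.5×32 = -266.5 → no gain ✓.
Good (own payoff 44.1 − 4.0×2 = 36.1): to r=0 gives 32.1 → no gain ✓; to r=32 gives 69.5 − 4.0×32 = -58.5 → no gain ✓.
Excellent (own payoff 69.5 − 2.3×32 = -4.1): to r=0 gives 32.1 → profitable ✗; to r=2 gives 44.1 − 2.3×2 = 39.5 → profitable ✗.
4 of the 6 constraints hold; not an equilibrium.

4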